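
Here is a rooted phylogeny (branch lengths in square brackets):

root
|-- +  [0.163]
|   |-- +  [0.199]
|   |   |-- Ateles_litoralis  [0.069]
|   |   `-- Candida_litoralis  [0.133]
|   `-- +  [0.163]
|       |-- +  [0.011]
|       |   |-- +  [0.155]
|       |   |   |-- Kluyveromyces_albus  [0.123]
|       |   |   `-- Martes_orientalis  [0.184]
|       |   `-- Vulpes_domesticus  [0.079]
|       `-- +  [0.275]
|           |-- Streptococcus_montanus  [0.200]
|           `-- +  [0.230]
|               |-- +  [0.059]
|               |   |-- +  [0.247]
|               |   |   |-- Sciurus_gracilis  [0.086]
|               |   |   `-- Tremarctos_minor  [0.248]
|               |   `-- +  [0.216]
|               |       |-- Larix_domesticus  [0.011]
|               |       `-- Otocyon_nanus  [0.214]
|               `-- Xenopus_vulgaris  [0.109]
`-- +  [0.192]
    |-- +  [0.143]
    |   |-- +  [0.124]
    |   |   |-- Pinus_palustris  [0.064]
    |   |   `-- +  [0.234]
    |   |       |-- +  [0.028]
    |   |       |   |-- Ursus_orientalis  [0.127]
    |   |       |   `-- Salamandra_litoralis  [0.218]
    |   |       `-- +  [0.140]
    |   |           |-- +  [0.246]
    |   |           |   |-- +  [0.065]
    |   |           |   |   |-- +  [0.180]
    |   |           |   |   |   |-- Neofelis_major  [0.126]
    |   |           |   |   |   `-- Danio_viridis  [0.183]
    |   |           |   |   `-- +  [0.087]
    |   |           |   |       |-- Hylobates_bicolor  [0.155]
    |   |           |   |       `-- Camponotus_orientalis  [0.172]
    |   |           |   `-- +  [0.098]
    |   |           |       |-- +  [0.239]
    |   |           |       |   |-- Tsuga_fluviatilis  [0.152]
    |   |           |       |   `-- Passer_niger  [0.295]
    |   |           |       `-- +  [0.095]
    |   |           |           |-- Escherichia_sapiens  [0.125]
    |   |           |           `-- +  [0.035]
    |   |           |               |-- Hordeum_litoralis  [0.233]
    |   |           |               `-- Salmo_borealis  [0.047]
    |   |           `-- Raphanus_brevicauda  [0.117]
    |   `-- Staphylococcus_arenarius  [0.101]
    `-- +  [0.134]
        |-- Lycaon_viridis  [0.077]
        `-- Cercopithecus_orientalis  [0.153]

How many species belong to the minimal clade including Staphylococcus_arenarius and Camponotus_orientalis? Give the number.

14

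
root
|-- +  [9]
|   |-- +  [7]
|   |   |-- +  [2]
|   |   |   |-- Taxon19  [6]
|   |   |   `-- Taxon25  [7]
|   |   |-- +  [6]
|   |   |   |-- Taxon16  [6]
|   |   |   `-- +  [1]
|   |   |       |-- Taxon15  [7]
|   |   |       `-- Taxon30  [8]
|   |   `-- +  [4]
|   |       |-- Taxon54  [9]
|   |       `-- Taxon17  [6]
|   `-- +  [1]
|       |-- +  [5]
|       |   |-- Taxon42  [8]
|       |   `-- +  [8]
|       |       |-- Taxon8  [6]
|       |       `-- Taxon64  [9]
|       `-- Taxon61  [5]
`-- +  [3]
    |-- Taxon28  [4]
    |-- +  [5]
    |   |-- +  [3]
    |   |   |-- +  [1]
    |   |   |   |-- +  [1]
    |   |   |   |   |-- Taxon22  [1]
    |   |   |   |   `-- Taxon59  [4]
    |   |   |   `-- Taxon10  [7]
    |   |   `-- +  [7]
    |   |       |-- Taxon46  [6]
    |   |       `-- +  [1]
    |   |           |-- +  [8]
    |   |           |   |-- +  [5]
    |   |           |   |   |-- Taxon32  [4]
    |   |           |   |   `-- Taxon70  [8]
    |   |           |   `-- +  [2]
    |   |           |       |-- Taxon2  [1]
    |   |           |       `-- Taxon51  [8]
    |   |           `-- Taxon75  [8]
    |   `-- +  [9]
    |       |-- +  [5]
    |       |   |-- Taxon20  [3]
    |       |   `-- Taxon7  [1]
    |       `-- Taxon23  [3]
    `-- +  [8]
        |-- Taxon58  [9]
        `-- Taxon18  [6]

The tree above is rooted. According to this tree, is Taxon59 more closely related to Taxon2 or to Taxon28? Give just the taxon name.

Taxon2

The MRCA of Taxon59 and Taxon2 subtends (((Taxon22,Taxon59),Taxon10),(Taxon46,(((Taxon32,Taxon70),(Taxon2,Taxon51)),Taxon75))) (9 taxa).
The MRCA of Taxon59 and Taxon28 subtends (Taxon28,((((Taxon22,Taxon59),Taxon10),(Taxon46,(((Taxon32,Taxon70),(Taxon2,Taxon51)),Taxon75))),((Taxon20,Taxon7),Taxon23)),(Taxon58,Taxon18)) (15 taxa).
The first is nested inside the second, so Taxon59 shares a more recent common ancestor with Taxon2.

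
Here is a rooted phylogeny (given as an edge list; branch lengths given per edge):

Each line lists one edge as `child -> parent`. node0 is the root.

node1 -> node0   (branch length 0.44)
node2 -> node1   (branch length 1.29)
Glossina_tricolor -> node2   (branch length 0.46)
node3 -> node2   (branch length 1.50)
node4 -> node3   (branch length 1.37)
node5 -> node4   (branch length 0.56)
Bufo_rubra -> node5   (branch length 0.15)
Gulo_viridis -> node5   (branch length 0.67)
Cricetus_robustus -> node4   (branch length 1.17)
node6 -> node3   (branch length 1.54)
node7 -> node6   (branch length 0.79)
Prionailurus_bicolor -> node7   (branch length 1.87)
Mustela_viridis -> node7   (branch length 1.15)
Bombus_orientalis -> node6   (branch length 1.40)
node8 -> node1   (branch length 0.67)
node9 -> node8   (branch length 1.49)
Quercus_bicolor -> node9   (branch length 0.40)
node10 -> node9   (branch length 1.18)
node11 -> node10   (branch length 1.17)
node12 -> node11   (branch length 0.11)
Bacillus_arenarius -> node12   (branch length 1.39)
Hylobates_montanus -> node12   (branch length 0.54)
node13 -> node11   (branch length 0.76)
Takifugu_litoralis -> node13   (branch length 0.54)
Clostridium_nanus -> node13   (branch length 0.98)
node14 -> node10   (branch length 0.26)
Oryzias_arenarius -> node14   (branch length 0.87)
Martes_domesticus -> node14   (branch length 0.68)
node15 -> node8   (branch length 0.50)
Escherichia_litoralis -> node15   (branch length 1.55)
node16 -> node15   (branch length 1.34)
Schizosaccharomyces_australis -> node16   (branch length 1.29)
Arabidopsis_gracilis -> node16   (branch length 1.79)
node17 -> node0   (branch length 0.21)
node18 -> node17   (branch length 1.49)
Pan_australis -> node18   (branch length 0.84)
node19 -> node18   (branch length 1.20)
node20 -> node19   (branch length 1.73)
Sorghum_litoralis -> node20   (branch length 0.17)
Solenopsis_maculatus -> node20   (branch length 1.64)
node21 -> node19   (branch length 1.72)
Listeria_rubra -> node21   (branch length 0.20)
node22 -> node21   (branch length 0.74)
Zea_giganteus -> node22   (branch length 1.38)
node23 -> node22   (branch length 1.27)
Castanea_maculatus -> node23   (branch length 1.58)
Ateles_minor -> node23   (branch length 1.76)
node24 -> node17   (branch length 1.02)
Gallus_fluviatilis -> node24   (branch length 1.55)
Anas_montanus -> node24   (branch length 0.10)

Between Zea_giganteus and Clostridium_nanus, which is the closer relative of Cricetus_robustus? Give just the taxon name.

The MRCA of Cricetus_robustus and Clostridium_nanus subtends ((Glossina_tricolor,(((Bufo_rubra,Gulo_viridis),Cricetus_robustus),((Prionailurus_bicolor,Mustela_viridis),Bombus_orientalis))),((Quercus_bicolor,(((Bacillus_arenarius,Hylobates_montanus),(Takifugu_litoralis,Clostridium_nanus)),(Oryzias_arenarius,Martes_domesticus))),(Escherichia_litoralis,(Schizosaccharomyces_australis,Arabidopsis_gracilis)))) (17 taxa).
The MRCA of Cricetus_robustus and Zea_giganteus is the root, subtending the entire tree (26 taxa).
The first is nested inside the second, so Cricetus_robustus shares a more recent common ancestor with Clostridium_nanus.

Clostridium_nanus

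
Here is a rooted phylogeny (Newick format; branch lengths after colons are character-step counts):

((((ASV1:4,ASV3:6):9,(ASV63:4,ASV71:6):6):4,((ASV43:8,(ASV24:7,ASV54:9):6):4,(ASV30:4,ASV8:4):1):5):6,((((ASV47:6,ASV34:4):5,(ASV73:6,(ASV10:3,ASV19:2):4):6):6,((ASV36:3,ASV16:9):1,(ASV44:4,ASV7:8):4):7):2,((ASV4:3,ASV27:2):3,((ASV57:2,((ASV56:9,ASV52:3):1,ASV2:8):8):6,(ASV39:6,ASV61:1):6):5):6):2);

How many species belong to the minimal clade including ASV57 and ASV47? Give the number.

17

The MRCA of ASV57 and ASV47 is the node subtending ((((ASV47,ASV34),(ASV73,(ASV10,ASV19))),((ASV36,ASV16),(ASV44,ASV7))),((ASV4,ASV27),((ASV57,((ASV56,ASV52),ASV2)),(ASV39,ASV61)))).
That clade contains 17 terminal taxa: ASV10, ASV16, ASV19, ASV2, ASV27, ASV34, ASV36, ASV39, ASV4, ASV44, ASV47, ASV52, ASV56, ASV57, ASV61, ASV7, ASV73.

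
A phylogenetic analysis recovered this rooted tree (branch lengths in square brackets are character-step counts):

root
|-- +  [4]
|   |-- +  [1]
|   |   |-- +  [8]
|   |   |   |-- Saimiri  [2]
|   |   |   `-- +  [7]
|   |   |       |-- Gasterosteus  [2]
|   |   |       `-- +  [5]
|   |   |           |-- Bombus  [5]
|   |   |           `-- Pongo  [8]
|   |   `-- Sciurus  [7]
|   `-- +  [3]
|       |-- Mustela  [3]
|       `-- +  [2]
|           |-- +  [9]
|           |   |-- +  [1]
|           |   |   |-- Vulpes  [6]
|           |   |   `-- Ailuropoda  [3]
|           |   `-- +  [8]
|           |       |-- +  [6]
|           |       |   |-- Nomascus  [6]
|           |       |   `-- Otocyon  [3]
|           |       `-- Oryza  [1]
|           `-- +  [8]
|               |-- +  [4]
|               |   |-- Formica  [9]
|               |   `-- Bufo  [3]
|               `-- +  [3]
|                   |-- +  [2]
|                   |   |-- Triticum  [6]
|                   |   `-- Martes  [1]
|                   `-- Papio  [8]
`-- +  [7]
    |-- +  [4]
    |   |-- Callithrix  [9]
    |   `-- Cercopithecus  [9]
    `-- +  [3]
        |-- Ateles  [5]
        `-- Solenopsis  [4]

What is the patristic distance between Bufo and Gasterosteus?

The path runs Bufo → … → MRCA → … → Gasterosteus; the MRCA is the node subtending (((Saimiri,(Gasterosteus,(Bombus,Pongo))),Sciurus),(Mustela,(((Vulpes,Ailuropoda),((Nomascus,Otocyon),Oryza)),((Formica,Bufo),((Triticum,Martes),Papio))))).
Branch lengths along that path: 3 + 4 + 8 + 2 + 3 + 1 + 8 + 7 + 2 = 38.

38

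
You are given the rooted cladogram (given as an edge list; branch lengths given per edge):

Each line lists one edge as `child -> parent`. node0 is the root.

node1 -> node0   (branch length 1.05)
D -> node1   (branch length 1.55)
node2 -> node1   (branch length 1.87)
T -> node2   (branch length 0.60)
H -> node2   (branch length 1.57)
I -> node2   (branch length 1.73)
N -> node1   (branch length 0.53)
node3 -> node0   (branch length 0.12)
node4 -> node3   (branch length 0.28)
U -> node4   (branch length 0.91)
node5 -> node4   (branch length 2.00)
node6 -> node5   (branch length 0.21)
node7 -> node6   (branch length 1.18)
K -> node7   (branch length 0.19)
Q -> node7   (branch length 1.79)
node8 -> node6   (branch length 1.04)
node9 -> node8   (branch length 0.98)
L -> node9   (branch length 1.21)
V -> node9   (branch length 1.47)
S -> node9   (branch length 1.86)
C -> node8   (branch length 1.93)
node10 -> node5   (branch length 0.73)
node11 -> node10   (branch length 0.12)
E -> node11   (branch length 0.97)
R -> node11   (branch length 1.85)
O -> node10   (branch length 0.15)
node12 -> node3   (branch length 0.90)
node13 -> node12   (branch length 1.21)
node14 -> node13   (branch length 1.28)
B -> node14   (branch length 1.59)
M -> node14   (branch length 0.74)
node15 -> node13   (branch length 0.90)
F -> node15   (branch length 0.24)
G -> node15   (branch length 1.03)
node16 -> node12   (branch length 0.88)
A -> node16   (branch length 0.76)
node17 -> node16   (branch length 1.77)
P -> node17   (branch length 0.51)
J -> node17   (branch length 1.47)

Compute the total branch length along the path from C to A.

8.00

The path runs C → … → MRCA → … → A; the MRCA is the node subtending ((U,(((K,Q),((L,V,S),C)),((E,R),O))),(((B,M),(F,G)),(A,(P,J)))).
Branch lengths along that path: 1.93 + 1.04 + 0.21 + 2.00 + 0.28 + 0.90 + 0.88 + 0.76 = 8.00.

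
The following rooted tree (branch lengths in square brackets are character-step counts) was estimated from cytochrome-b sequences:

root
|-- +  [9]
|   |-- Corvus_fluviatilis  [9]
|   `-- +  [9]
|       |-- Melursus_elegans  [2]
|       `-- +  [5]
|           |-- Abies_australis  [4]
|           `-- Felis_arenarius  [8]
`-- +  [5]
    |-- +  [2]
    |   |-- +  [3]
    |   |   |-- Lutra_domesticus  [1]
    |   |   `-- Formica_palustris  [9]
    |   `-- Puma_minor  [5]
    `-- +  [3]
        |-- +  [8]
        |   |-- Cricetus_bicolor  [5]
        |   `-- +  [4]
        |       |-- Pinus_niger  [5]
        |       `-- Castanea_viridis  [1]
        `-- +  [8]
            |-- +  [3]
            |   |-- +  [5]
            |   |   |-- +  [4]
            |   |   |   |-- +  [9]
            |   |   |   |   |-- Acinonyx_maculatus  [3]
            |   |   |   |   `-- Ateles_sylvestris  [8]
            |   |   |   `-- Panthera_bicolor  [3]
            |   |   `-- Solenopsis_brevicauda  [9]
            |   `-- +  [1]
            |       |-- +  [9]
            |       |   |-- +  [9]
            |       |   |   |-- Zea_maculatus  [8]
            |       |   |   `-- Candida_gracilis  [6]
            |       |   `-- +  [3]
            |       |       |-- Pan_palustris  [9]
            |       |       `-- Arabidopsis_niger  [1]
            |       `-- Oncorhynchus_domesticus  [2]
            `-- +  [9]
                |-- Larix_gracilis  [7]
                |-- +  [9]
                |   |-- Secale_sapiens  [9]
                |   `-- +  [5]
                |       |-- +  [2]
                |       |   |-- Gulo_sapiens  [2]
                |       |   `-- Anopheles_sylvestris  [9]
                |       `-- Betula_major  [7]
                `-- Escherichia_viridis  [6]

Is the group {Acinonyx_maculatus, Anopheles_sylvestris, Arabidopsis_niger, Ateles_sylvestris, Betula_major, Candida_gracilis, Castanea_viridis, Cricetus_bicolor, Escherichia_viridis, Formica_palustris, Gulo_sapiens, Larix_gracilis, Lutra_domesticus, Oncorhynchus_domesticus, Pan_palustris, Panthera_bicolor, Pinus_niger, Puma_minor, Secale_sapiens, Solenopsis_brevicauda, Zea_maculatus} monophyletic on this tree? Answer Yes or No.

Yes

The most recent common ancestor of these taxa subtends (((Lutra_domesticus,Formica_palustris),Puma_minor),((Cricetus_bicolor,(Pinus_niger,Castanea_viridis)),(((((Acinonyx_maculatus,Ateles_sylvestris),Panthera_bicolor),Solenopsis_brevicauda),(((Zea_maculatus,Candida_gracilis),(Pan_palustris,Arabidopsis_niger)),Oncorhynchus_domesticus)),(Larix_gracilis,(Secale_sapiens,((Gulo_sapiens,Anopheles_sylvestris),Betula_major)),Escherichia_viridis)))).
That clade has exactly 21 tips — every listed taxon and nothing else — so the group is monophyletic.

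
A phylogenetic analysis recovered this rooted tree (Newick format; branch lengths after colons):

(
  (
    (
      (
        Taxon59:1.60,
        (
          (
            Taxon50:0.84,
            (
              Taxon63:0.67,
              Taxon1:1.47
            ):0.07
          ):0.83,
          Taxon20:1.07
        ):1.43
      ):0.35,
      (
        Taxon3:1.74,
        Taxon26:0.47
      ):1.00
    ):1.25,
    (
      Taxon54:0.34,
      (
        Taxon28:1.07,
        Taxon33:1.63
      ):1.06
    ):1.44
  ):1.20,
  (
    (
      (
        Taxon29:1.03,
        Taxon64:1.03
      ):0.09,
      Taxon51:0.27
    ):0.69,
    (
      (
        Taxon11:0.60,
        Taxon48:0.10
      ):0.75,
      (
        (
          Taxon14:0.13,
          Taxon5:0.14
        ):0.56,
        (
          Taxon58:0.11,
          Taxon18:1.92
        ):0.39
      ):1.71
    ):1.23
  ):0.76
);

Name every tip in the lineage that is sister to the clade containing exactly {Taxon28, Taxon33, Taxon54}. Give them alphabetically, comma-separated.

Taxon1, Taxon20, Taxon26, Taxon3, Taxon50, Taxon59, Taxon63

The clade containing exactly {Taxon28, Taxon33, Taxon54} attaches to the tree at the node subtending (((Taxon59,((Taxon50,(Taxon63,Taxon1)),Taxon20)),(Taxon3,Taxon26)),(Taxon54,(Taxon28,Taxon33))).
The other lineage descending from that same node — the sister group — is ((Taxon59,((Taxon50,(Taxon63,Taxon1)),Taxon20)),(Taxon3,Taxon26)); its 7 tips in alphabetical order are the answer.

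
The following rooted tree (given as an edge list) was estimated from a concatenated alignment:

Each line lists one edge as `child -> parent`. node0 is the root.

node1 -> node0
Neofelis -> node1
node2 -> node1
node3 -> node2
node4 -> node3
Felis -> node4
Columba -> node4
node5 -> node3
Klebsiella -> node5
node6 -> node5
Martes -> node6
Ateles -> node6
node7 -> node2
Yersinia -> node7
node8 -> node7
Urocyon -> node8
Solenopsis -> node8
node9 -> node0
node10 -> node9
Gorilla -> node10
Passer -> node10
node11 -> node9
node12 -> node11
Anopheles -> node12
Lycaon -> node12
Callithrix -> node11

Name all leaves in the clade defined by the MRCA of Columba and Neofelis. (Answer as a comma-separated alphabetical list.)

Tracing Columba: it sits inside (Felis,Columba).
Tracing Neofelis: it sits inside (Neofelis,(((Felis,Columba),(Klebsiella,(Martes,Ateles))),(Yersinia,(Urocyon,Solenopsis)))).
The smallest clade enclosing both is (Neofelis,(((Felis,Columba),(Klebsiella,(Martes,Ateles))),(Yersinia,(Urocyon,Solenopsis)))); the answer is its 9 terminal taxa in alphabetical order.

Ateles, Columba, Felis, Klebsiella, Martes, Neofelis, Solenopsis, Urocyon, Yersinia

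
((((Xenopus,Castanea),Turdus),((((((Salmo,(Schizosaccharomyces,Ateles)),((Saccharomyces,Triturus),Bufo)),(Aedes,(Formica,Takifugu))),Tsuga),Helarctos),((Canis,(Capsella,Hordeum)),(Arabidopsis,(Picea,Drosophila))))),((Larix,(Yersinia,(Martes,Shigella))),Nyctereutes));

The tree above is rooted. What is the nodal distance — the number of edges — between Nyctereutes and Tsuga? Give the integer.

7

The MRCA of Nyctereutes and Tsuga is the root of the tree.
From Nyctereutes up to that node: 2 branches. From Tsuga up to the same node: 5 branches. Total: 2 + 5 = 7.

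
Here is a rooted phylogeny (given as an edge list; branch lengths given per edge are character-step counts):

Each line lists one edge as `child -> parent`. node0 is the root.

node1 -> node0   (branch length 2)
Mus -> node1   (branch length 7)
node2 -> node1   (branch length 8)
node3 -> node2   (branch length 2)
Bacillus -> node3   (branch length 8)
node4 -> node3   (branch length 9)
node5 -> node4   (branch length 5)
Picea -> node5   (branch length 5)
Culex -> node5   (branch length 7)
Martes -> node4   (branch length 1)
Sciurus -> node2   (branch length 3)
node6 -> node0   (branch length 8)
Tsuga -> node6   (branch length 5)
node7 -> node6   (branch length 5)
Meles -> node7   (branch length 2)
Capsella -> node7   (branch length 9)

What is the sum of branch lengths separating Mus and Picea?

36

The path runs Mus → … → MRCA → … → Picea; the MRCA is the node subtending (Mus,((Bacillus,((Picea,Culex),Martes)),Sciurus)).
Branch lengths along that path: 7 + 8 + 2 + 9 + 5 + 5 = 36.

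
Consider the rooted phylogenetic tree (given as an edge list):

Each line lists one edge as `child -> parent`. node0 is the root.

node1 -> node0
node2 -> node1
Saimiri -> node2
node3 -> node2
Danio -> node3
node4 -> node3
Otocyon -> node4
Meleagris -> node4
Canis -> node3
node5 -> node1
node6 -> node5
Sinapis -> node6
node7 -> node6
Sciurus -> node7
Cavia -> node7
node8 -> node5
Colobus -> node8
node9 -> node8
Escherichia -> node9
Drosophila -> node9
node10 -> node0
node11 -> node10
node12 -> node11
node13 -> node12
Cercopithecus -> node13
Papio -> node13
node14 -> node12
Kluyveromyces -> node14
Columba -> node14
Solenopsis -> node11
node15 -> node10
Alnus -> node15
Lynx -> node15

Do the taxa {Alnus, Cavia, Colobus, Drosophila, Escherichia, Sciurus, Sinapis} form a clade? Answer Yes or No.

No

The MRCA of the listed taxa is the root, so the smallest clade containing them is the whole tree.
That clade also contains Canis, Cercopithecus, Columba, Danio, Kluyveromyces, Lynx, Meleagris, Otocyon, Papio, Saimiri, Solenopsis, which are not in the proposed group, so the group is not monophyletic.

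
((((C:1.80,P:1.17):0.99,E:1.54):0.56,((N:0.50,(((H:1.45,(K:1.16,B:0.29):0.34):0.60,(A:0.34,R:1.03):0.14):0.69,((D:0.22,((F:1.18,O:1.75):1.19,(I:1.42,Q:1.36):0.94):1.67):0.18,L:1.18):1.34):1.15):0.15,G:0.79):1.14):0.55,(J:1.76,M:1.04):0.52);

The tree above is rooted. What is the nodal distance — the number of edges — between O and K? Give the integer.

The MRCA of O and K is the node subtending (((H,(K,B)),(A,R)),((D,((F,O),(I,Q))),L)).
From O up to that node: 5 branches. From K up to the same node: 4 branches. Total: 5 + 4 = 9.

9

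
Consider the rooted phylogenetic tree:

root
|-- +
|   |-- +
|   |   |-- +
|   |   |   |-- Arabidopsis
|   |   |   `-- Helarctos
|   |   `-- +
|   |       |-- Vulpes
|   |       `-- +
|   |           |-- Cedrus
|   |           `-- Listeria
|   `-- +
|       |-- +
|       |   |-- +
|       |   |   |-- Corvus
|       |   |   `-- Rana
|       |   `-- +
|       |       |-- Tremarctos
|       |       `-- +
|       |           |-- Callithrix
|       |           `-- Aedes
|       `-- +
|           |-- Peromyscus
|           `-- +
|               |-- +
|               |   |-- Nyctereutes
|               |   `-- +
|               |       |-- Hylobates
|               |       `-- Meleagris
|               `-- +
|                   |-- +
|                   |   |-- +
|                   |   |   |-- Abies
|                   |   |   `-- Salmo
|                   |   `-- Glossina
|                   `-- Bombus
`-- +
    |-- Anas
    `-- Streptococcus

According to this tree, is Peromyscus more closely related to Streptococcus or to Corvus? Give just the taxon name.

The MRCA of Peromyscus and Corvus subtends (((Corvus,Rana),(Tremarctos,(Callithrix,Aedes))),(Peromyscus,((Nyctereutes,(Hylobates,Meleagris)),(((Abies,Salmo),Glossina),Bombus)))) (13 taxa).
The MRCA of Peromyscus and Streptococcus is the root, subtending the entire tree (20 taxa).
The first is nested inside the second, so Peromyscus shares a more recent common ancestor with Corvus.

Corvus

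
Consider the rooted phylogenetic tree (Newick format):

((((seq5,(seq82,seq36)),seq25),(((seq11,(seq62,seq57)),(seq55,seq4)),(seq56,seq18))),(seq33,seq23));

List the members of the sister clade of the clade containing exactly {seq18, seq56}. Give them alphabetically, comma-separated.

seq11, seq4, seq55, seq57, seq62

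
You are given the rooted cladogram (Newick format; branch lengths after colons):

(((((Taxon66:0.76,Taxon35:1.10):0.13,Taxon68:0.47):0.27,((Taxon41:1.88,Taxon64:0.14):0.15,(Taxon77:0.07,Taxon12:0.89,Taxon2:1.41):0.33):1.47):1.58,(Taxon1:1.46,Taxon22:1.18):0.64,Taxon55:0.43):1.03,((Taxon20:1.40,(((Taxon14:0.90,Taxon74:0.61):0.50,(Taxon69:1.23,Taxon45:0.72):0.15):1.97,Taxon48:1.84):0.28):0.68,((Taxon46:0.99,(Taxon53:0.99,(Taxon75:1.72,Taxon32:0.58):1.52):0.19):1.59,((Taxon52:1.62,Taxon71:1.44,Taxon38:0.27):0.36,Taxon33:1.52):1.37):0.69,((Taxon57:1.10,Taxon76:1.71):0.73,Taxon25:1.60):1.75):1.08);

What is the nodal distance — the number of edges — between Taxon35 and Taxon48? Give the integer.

The MRCA of Taxon35 and Taxon48 is the root of the tree.
From Taxon35 up to that node: 5 branches. From Taxon48 up to the same node: 4 branches. Total: 5 + 4 = 9.

9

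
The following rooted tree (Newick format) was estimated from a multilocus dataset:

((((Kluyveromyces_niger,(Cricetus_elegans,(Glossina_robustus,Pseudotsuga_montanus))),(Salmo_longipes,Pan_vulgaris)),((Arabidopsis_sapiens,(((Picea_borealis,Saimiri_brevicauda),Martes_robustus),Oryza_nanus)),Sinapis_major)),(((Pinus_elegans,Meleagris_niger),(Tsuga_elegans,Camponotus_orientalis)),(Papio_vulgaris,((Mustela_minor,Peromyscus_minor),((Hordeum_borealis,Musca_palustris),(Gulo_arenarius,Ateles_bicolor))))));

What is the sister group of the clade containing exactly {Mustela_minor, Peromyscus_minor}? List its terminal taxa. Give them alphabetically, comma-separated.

Ateles_bicolor, Gulo_arenarius, Hordeum_borealis, Musca_palustris

The clade containing exactly {Mustela_minor, Peromyscus_minor} attaches to the tree at the node subtending ((Mustela_minor,Peromyscus_minor),((Hordeum_borealis,Musca_palustris),(Gulo_arenarius,Ateles_bicolor))).
The other lineage descending from that same node — the sister group — is ((Hordeum_borealis,Musca_palustris),(Gulo_arenarius,Ateles_bicolor)); its 4 tips in alphabetical order are the answer.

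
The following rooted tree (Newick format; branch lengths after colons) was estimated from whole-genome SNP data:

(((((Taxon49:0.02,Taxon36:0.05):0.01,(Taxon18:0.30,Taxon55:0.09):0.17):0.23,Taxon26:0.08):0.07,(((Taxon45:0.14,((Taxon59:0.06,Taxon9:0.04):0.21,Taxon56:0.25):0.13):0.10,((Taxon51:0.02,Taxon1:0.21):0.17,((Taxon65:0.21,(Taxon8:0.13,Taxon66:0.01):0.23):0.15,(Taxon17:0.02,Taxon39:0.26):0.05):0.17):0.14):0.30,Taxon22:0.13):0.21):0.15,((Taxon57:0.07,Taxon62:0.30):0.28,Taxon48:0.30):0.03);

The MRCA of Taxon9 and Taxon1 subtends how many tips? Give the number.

The MRCA of Taxon9 and Taxon1 is the node subtending ((Taxon45,((Taxon59,Taxon9),Taxon56)),((Taxon51,Taxon1),((Taxon65,(Taxon8,Taxon66)),(Taxon17,Taxon39)))).
That clade contains 11 terminal taxa: Taxon1, Taxon17, Taxon39, Taxon45, Taxon51, Taxon56, Taxon59, Taxon65, Taxon66, Taxon8, Taxon9.

11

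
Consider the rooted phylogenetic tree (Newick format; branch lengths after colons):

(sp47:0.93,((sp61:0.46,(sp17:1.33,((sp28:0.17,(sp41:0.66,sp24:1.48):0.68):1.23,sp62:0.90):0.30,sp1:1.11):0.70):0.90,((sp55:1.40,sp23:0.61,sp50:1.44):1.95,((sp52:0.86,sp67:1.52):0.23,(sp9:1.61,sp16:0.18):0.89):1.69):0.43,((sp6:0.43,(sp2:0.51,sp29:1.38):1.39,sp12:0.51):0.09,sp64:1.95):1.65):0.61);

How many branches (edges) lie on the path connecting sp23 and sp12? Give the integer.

6

The MRCA of sp23 and sp12 is the node subtending ((sp61,(sp17,((sp28,(sp41,sp24)),sp62),sp1)),((sp55,sp23,sp50),((sp52,sp67),(sp9,sp16))),((sp6,(sp2,sp29),sp12),sp64)).
From sp23 up to that node: 3 branches. From sp12 up to the same node: 3 branches. Total: 3 + 3 = 6.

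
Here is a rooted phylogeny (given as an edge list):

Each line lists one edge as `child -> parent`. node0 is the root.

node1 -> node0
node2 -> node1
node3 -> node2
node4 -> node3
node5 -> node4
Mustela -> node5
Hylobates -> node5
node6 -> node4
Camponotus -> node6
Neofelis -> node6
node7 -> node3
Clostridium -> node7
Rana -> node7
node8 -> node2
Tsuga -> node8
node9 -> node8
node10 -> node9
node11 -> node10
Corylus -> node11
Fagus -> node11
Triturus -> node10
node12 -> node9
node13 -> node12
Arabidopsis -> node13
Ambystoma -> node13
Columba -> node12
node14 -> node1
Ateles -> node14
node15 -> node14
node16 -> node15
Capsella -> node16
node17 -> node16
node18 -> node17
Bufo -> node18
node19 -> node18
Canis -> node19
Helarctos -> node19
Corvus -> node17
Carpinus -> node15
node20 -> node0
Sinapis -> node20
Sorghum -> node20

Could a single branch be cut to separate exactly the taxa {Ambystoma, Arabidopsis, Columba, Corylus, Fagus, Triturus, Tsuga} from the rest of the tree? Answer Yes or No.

Yes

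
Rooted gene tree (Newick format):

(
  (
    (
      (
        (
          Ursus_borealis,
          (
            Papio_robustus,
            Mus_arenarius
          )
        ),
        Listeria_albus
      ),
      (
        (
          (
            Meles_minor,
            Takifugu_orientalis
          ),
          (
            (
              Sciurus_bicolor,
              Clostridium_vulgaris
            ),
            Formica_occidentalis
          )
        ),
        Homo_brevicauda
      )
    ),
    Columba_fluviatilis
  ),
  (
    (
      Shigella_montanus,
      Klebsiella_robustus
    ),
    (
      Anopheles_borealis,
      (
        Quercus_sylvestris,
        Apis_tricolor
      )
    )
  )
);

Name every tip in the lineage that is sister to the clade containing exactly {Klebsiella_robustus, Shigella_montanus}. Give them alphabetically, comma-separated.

The clade containing exactly {Klebsiella_robustus, Shigella_montanus} attaches to the tree at the node subtending ((Shigella_montanus,Klebsiella_robustus),(Anopheles_borealis,(Quercus_sylvestris,Apis_tricolor))).
The other lineage descending from that same node — the sister group — is (Anopheles_borealis,(Quercus_sylvestris,Apis_tricolor)); its 3 tips in alphabetical order are the answer.

Anopheles_borealis, Apis_tricolor, Quercus_sylvestris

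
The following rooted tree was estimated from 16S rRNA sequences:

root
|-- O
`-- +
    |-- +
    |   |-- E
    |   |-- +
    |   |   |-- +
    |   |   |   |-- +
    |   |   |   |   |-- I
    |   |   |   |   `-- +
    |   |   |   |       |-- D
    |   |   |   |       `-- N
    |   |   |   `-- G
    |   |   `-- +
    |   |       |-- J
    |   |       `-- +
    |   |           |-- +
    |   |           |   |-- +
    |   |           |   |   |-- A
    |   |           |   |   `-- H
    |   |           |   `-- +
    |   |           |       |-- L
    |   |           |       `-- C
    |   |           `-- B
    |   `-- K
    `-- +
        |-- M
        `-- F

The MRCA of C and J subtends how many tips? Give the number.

6

The MRCA of C and J is the node subtending (J,(((A,H),(L,C)),B)).
That clade contains 6 terminal taxa: A, B, C, H, J, L.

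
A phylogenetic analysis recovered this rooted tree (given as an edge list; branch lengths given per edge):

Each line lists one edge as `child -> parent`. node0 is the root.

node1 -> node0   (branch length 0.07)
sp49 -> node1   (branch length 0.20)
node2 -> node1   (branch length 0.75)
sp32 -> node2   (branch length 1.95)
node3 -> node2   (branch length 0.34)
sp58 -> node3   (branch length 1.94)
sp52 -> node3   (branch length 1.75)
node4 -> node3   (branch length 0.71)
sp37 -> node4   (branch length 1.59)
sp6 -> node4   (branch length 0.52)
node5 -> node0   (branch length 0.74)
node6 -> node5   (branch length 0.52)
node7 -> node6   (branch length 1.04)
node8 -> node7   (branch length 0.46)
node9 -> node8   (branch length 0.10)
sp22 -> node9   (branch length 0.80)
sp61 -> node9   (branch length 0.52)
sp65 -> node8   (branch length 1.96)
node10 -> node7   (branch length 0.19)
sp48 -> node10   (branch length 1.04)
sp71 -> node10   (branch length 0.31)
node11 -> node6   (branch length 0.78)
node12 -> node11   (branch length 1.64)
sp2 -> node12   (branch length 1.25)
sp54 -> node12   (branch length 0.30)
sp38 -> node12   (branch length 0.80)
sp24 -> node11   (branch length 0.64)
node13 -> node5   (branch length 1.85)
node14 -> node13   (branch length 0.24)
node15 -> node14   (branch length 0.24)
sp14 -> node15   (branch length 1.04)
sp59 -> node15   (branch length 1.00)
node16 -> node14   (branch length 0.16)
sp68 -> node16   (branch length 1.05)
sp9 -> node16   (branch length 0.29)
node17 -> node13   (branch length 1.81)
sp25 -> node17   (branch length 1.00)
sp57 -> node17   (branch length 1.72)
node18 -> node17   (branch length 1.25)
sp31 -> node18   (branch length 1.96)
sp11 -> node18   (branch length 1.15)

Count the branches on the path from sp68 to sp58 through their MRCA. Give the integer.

9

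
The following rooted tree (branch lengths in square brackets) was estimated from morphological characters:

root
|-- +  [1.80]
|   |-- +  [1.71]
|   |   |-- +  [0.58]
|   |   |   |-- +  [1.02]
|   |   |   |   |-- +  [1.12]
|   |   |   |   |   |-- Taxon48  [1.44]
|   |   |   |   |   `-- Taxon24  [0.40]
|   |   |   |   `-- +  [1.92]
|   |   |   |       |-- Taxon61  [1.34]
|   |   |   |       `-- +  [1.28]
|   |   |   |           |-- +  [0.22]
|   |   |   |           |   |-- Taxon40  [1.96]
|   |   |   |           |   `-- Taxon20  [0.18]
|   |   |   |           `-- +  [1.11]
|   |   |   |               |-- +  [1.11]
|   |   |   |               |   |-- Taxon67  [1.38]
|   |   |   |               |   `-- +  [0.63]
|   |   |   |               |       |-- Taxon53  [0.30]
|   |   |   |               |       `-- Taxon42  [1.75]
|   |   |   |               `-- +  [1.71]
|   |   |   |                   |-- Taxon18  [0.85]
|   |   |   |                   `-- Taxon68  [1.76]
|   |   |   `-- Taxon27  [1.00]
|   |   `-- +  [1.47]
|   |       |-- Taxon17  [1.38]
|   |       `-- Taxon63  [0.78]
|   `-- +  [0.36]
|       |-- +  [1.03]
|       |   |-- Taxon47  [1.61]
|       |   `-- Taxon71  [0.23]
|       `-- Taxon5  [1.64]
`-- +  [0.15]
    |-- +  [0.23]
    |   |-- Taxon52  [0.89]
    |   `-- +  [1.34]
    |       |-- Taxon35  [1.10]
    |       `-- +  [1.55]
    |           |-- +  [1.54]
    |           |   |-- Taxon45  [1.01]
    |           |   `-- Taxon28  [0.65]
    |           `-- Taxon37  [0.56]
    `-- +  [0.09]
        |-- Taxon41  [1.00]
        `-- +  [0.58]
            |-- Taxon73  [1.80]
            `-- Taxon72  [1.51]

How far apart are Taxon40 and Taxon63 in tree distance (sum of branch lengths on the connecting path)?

The path runs Taxon40 → … → MRCA → … → Taxon63; the MRCA is the node subtending ((((Taxon48,Taxon24),(Taxon61,((Taxon40,Taxon20),((Taxon67,(Taxon53,Taxon42)),(Taxon18,Taxon68))))),Taxon27),(Taxon17,Taxon63)).
Branch lengths along that path: 1.96 + 0.22 + 1.28 + 1.92 + 1.02 + 0.58 + 1.47 + 0.78 = 9.23.

9.23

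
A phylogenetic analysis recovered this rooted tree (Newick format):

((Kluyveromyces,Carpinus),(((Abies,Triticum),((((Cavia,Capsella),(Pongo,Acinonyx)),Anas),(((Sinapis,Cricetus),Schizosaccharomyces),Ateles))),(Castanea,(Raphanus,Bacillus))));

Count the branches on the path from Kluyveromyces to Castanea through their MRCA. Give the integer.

The MRCA of Kluyveromyces and Castanea is the root of the tree.
From Kluyveromyces up to that node: 2 branches. From Castanea up to the same node: 3 branches. Total: 2 + 3 = 5.

5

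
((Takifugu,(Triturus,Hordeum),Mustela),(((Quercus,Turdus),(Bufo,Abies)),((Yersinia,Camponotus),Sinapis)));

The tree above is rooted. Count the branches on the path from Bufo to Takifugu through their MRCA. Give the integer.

6

The MRCA of Bufo and Takifugu is the root of the tree.
From Bufo up to that node: 4 branches. From Takifugu up to the same node: 2 branches. Total: 4 + 2 = 6.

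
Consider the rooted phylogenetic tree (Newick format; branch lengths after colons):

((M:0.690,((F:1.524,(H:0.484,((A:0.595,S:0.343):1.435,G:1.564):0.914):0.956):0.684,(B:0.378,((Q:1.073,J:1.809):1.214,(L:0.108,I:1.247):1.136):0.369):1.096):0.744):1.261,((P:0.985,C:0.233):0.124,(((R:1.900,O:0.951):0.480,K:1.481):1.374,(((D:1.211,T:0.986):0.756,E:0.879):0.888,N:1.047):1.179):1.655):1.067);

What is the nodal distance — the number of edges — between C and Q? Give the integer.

The MRCA of C and Q is the root of the tree.
From C up to that node: 3 branches. From Q up to the same node: 6 branches. Total: 3 + 6 = 9.

9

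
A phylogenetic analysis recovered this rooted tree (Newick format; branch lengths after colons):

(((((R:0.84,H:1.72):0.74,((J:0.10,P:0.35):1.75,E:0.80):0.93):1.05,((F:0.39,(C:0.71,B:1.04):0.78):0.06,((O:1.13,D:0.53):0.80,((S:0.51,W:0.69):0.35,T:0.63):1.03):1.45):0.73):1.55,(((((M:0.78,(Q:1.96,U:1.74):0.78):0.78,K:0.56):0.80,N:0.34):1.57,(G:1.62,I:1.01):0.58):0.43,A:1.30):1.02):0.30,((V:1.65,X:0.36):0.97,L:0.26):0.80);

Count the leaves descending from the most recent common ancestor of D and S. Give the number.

5

The MRCA of D and S is the node subtending ((O,D),((S,W),T)).
That clade contains 5 terminal taxa: D, O, S, T, W.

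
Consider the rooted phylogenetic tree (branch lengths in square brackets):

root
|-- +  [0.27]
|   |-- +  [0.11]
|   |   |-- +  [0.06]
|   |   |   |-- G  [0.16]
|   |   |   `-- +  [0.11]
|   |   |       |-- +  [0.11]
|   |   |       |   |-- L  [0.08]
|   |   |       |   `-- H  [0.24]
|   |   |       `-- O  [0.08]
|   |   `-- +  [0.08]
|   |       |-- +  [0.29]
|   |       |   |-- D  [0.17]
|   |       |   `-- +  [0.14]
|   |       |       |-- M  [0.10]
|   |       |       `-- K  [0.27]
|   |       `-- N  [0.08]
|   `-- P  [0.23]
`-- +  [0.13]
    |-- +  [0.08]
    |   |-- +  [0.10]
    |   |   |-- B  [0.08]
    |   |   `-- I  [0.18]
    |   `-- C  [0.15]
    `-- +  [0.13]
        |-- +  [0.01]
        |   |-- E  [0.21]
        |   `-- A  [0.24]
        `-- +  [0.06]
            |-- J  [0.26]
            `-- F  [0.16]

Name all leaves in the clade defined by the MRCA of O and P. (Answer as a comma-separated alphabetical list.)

D, G, H, K, L, M, N, O, P

Tracing O: it sits inside ((L,H),O).
Tracing P: it sits inside (((G,((L,H),O)),((D,(M,K)),N)),P).
The smallest clade enclosing both is (((G,((L,H),O)),((D,(M,K)),N)),P); the answer is its 9 terminal taxa in alphabetical order.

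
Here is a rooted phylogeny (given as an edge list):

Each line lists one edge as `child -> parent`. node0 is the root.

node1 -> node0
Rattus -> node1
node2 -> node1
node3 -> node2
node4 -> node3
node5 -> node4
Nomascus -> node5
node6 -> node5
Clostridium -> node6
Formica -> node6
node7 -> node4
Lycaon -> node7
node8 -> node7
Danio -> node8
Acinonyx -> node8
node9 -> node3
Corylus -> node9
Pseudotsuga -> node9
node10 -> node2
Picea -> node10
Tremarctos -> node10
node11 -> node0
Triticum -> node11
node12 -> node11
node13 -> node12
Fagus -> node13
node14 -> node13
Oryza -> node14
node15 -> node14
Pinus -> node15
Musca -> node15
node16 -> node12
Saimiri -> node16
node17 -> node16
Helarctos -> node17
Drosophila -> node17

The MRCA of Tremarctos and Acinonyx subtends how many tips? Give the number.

10

The MRCA of Tremarctos and Acinonyx is the node subtending ((((Nomascus,(Clostridium,Formica)),(Lycaon,(Danio,Acinonyx))),(Corylus,Pseudotsuga)),(Picea,Tremarctos)).
That clade contains 10 terminal taxa: Acinonyx, Clostridium, Corylus, Danio, Formica, Lycaon, Nomascus, Picea, Pseudotsuga, Tremarctos.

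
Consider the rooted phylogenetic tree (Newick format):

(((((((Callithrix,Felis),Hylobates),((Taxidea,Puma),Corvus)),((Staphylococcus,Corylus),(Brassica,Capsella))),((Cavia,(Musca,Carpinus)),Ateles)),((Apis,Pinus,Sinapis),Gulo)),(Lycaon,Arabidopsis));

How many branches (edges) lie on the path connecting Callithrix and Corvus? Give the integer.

5

The MRCA of Callithrix and Corvus is the node subtending (((Callithrix,Felis),Hylobates),((Taxidea,Puma),Corvus)).
From Callithrix up to that node: 3 branches. From Corvus up to the same node: 2 branches. Total: 3 + 2 = 5.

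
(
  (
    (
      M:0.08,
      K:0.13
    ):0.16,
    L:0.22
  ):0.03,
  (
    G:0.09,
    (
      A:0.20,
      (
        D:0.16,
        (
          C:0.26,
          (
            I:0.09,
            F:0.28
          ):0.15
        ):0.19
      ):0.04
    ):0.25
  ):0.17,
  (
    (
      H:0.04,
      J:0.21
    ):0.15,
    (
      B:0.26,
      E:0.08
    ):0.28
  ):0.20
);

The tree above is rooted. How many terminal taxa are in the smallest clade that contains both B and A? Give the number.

The MRCA of B and A is the root, so the clade is the entire tree.
That clade contains 13 terminal taxa: A, B, C, D, E, F, G, H, I, J, K, L, M.

13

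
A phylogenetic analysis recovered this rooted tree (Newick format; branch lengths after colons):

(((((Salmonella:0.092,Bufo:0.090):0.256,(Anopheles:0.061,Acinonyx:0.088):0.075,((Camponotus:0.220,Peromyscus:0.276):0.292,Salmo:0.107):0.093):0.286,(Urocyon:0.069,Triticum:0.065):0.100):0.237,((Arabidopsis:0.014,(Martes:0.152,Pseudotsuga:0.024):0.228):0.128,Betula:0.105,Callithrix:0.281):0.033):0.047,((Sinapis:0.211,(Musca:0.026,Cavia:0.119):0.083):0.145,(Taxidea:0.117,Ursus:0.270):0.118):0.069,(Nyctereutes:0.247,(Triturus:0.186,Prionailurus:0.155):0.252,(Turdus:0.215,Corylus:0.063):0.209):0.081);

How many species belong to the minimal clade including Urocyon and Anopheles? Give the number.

The MRCA of Urocyon and Anopheles is the node subtending (((Salmonella,Bufo),(Anopheles,Acinonyx),((Camponotus,Peromyscus),Salmo)),(Urocyon,Triticum)).
That clade contains 9 terminal taxa: Acinonyx, Anopheles, Bufo, Camponotus, Peromyscus, Salmo, Salmonella, Triticum, Urocyon.

9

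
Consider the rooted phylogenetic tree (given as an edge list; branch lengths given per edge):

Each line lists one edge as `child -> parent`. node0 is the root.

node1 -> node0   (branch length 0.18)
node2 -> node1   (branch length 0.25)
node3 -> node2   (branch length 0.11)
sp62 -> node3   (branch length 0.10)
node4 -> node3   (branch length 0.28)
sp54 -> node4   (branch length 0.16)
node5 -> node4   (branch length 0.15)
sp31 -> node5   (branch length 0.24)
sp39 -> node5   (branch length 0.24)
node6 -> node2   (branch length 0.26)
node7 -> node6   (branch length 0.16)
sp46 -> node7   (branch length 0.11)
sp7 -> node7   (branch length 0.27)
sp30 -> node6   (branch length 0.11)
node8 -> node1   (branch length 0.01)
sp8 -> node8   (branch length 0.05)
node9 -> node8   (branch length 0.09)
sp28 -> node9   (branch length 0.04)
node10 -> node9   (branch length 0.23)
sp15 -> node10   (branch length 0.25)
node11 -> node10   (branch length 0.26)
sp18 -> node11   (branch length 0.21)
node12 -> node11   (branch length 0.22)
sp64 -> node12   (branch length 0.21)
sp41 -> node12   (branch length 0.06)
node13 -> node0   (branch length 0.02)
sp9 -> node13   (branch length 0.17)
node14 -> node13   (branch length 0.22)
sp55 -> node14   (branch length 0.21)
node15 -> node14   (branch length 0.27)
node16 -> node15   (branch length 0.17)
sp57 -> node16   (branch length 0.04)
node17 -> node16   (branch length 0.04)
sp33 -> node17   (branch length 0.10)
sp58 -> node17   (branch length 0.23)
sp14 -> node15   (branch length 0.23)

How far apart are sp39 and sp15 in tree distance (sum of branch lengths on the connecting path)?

The path runs sp39 → … → MRCA → … → sp15; the MRCA is the node subtending (((sp62,(sp54,(sp31,sp39))),((sp46,sp7),sp30)),(sp8,(sp28,(sp15,(sp18,(sp64,sp41)))))).
Branch lengths along that path: 0.24 + 0.15 + 0.28 + 0.11 + 0.25 + 0.01 + 0.09 + 0.23 + 0.25 = 1.61.

1.61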